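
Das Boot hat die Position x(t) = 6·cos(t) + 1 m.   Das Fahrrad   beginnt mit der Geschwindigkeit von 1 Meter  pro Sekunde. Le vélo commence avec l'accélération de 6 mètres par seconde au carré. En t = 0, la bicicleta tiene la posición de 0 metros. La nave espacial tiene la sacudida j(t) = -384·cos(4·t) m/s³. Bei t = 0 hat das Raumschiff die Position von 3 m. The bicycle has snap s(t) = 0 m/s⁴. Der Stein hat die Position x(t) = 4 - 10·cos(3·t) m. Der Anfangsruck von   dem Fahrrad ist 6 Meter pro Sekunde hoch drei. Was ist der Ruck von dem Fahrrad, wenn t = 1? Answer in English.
Starting from snap s(t) = 0, we take 1 integral. The antiderivative of snap, with j(0) = 6, gives jerk: j(t) = 6. We have jerk j(t) = 6. Substituting t = 1: j(1) = 6.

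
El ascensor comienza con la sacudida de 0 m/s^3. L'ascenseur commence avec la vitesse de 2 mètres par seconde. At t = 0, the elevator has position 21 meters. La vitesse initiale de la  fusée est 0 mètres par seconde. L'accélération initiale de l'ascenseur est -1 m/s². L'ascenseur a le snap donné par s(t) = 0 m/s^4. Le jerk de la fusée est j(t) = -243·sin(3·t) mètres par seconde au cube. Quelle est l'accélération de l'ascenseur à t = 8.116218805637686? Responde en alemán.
Ausgehend von dem Snap s(t) = 0, nehmen wir 2 Stammfunktionen. Die Stammfunktion von dem Snap ist der Ruck. Mit j(0) = 0 erhalten wir j(t) = 0. Mit ∫j(t)dt und Anwendung von a(0) = -1, finden wir a(t) = -1. Mit a(t) = -1 und Einsetzen von t = 8.116218805637686, finden wir a = -1.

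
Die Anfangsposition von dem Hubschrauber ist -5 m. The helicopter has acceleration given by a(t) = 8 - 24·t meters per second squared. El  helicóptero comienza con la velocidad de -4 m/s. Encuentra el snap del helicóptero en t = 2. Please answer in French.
Nous devons dériver notre équation de l'accélération a(t) = 8 - 24·t 2 fois. La dérivée de l'accélération donne le jerk: j(t) = -24. La dérivée du jerk donne le snap: s(t) = 0. De l'équation du snap s(t) = 0, nous substituons t = 2 pour obtenir s = 0.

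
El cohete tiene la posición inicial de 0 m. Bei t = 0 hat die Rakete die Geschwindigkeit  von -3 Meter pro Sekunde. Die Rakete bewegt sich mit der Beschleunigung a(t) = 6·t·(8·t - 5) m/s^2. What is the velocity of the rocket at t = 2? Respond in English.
To solve this, we need to take 1 integral of our acceleration equation a(t) = 6·t·(8·t - 5). The antiderivative of acceleration, with v(0) = -3, gives velocity: v(t) = 16·t^3 - 15·t^2 - 3. Using v(t) = 16·t^3 - 15·t^2 - 3 and substituting t = 2, we find v = 65.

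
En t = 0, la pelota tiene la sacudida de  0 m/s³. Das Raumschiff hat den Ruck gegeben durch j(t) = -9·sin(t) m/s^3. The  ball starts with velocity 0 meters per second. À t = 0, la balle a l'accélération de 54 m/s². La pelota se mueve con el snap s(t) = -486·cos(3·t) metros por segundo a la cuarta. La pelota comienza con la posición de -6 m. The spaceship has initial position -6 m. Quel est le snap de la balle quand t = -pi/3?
En utilisant s(t) = -486·cos(3·t) et en substituant t = -pi/3, nous trouvons s = 486.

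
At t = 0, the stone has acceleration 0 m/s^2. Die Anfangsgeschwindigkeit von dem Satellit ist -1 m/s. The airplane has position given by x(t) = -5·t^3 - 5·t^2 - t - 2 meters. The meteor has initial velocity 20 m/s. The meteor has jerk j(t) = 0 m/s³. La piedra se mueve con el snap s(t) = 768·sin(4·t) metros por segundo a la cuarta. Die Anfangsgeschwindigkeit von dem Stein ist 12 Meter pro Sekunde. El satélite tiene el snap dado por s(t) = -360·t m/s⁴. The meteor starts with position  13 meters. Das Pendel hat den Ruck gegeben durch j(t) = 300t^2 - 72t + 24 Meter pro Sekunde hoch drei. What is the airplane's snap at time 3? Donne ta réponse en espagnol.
Debemos derivar nuestra ecuación de la posición x(t) = -5·t^3 - 5·t^2 - t - 2 4 veces. La derivada de la posición da la velocidad: v(t) = -15·t^2 - 10·t - 1. Derivando la velocidad, obtenemos la aceleración: a(t) = -30·t - 10. La derivada de la aceleración da la sacudida: j(t) = -30. Derivando la sacudida, obtenemos el snap: s(t) = 0. Tenemos el snap s(t) = 0. Sustituyendo t = 3: s(3) = 0.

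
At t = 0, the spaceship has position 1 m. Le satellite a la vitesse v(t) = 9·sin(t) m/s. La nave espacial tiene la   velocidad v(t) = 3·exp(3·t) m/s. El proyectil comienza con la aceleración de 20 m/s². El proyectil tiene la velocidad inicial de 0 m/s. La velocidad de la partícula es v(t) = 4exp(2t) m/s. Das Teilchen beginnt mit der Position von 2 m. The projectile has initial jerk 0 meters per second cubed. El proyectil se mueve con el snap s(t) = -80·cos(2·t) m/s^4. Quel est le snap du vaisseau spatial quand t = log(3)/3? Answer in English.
Starting from velocity v(t) = 3·exp(3·t), we take 3 derivatives. The derivative of velocity gives acceleration: a(t) = 9·exp(3·t). Differentiating acceleration, we get jerk: j(t) = 27·exp(3·t). Differentiating jerk, we get snap: s(t) = 81·exp(3·t). We have snap s(t) = 81·exp(3·t). Substituting t = log(3)/3: s(log(3)/3) = 243.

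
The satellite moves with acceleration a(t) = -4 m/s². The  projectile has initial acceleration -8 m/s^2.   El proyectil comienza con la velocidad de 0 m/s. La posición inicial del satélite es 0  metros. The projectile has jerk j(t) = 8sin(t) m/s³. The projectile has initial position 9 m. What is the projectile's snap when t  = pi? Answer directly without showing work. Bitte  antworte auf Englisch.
s(pi) = -8.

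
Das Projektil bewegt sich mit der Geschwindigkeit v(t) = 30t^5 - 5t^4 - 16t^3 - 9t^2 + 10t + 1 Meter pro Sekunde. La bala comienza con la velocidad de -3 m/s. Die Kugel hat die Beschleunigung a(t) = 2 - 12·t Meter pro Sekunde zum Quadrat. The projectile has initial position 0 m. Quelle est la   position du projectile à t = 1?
Pour résoudre ceci, nous devons prendre 1 intégrale de notre équation de la vitesse v(t) = 30·t^5 - 5·t^4 - 16·t^3 - 9·t^2 + 10·t + 1. La primitive de la vitesse est la position. En utilisant x(0) = 0, nous obtenons x(t) = 5·t^6 - t^5 - 4·t^4 - 3·t^3 + 5·t^2 + t. Nous avons la position x(t) = 5·t^6 - t^5 - 4·t^4 - 3·t^3 + 5·t^2 + t. En substituant t = 1: x(1) = 3.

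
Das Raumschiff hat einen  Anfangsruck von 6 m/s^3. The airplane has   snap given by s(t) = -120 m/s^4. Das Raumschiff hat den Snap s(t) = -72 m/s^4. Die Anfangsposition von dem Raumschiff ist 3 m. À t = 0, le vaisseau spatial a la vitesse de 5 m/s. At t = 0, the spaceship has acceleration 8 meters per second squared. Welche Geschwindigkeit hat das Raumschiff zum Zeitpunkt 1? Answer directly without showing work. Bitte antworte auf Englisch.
The answer is 4.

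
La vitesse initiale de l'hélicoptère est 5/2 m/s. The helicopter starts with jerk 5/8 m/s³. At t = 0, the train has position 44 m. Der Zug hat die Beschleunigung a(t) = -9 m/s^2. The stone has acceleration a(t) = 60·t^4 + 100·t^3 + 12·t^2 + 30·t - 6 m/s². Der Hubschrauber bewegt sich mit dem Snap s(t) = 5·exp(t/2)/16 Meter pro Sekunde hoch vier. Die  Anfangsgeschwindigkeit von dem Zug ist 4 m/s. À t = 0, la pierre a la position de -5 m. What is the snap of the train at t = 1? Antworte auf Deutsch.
Um dies zu lösen, müssen wir 2 Ableitungen unserer Gleichung für die Beschleunigung a(t) = -9 nehmen. Mit d/dt von a(t) finden wir j(t) = 0. Mit d/dt von j(t) finden wir s(t) = 0. Wir haben den Snap s(t) = 0. Durch Einsetzen von t = 1: s(1) = 0.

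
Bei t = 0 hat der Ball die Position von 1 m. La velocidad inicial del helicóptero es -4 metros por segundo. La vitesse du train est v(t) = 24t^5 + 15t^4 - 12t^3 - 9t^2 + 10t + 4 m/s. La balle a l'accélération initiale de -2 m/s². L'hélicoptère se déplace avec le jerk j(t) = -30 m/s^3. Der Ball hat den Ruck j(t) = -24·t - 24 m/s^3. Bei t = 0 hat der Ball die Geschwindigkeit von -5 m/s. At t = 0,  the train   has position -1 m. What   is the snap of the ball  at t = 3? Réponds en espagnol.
Debemos derivar nuestra ecuación de la sacudida j(t) = -24·t - 24 1 vez. La derivada de la sacudida da el snap: s(t) = -24. De la ecuación del snap s(t) = -24, sustituimos t = 3 para obtener s = -24.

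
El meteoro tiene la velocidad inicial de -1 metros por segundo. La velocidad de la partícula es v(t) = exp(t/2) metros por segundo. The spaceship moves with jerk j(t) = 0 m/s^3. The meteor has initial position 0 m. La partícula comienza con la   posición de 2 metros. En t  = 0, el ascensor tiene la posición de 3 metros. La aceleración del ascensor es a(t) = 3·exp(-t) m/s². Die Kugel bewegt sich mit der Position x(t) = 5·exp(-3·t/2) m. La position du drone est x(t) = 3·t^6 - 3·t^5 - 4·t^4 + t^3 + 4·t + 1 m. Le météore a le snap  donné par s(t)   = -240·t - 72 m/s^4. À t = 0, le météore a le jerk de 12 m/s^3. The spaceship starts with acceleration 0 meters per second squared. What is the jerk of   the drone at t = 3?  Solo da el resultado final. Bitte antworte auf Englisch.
j(3) = 7818.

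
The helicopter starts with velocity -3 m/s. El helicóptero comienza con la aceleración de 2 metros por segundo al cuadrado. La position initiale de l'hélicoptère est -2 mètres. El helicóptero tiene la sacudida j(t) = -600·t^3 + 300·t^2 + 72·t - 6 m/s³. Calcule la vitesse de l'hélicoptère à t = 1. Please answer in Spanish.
Para resolver esto, necesitamos tomar 2 integrales de nuestra ecuación de la sacudida j(t) = -600·t^3 + 300·t^2 + 72·t - 6. Integrando la sacudida y usando la condición inicial a(0) = 2, obtenemos a(t) = -150·t^4 + 100·t^3 + 36·t^2 - 6·t + 2. Integrando la aceleración y usando la condición inicial v(0) = -3, obtenemos v(t) = -30·t^5 + 25·t^4 + 12·t^3 - 3·t^2 + 2·t - 3. Tenemos la velocidad v(t) = -30·t^5 + 25·t^4 + 12·t^3 - 3·t^2 + 2·t - 3. Sustituyendo t = 1: v(1) = 3.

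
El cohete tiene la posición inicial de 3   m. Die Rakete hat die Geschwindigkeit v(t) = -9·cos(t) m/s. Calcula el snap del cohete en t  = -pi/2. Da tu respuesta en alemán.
Um dies zu lösen, müssen wir 3 Ableitungen unserer Gleichung für die Geschwindigkeit v(t) = -9·cos(t) nehmen. Die Ableitung von der Geschwindigkeit ergibt die Beschleunigung: a(t) = 9·sin(t). Die Ableitung von der Beschleunigung ergibt den Ruck: j(t) = 9·cos(t). Durch Ableiten von dem Ruck erhalten wir den Snap: s(t) = -9·sin(t). Mit s(t) = -9·sin(t) und Einsetzen von t = -pi/2, finden wir s = 9.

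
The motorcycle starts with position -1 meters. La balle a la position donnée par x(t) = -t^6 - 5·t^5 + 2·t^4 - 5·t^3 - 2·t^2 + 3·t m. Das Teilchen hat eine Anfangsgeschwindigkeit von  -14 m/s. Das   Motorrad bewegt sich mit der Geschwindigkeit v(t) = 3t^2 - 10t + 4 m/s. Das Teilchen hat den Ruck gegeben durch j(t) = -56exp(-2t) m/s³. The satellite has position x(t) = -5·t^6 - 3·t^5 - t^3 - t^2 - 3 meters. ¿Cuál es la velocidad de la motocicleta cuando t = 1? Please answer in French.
En utilisant v(t) = 3·t^2 - 10·t + 4 et en substituant t = 1, nous trouvons v = -3.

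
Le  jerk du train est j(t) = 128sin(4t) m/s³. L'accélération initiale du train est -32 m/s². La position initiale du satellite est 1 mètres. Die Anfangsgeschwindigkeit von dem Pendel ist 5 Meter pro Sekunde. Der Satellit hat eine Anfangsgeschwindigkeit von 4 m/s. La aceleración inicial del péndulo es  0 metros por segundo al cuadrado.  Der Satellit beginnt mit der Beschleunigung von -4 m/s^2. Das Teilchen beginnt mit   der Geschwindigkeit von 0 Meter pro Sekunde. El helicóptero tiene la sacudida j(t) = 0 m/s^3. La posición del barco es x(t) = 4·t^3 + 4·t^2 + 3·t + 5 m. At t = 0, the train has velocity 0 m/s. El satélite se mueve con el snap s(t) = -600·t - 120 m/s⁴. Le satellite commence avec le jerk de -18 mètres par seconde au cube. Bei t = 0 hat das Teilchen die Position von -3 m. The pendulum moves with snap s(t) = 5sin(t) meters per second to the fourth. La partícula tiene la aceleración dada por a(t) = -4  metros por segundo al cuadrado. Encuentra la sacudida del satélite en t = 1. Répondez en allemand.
Ausgehend von dem Snap s(t) = -600·t - 120, nehmen wir 1 Integral. Mit ∫s(t)dt und Anwendung von j(0) = -18, finden wir j(t) = -300·t^2 - 120·t - 18. Wir haben den Ruck j(t) = -300·t^2 - 120·t - 18. Durch Einsetzen von t = 1: j(1) = -438.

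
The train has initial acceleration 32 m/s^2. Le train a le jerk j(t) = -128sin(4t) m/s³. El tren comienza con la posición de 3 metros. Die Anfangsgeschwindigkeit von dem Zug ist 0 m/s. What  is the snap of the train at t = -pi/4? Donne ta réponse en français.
En partant du jerk j(t) = -128·sin(4·t), nous prenons 1 dérivée. La dérivée du jerk donne le snap: s(t) = -512·cos(4·t). Nous avons le snap s(t) = -512·cos(4·t). En substituant t = -pi/4: s(-pi/4) = 512.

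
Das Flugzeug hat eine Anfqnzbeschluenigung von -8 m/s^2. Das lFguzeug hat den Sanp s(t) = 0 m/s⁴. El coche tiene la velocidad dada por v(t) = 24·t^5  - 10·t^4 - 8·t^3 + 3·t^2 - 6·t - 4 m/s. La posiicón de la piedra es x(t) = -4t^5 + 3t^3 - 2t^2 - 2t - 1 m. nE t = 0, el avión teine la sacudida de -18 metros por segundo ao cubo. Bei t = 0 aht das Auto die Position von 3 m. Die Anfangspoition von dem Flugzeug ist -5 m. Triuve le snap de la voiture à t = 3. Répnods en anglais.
To solve this, we need to take 3 derivatives of our velocity equation v(t) = 24·t^5 - 10·t^4 - 8·t^3 + 3·t^2 - 6·t - 4. The derivative of velocity gives acceleration: a(t) = 120·t^4 - 40·t^3 - 24·t^2 + 6·t - 6. The derivative of acceleration gives jerk: j(t) = 480·t^3 - 120·t^2 - 48·t + 6. Differentiating jerk, we get snap: s(t) = 1440·t^2 - 240·t - 48. Using s(t) = 1440·t^2 - 240·t - 48 and substituting t = 3, we find s = 12192.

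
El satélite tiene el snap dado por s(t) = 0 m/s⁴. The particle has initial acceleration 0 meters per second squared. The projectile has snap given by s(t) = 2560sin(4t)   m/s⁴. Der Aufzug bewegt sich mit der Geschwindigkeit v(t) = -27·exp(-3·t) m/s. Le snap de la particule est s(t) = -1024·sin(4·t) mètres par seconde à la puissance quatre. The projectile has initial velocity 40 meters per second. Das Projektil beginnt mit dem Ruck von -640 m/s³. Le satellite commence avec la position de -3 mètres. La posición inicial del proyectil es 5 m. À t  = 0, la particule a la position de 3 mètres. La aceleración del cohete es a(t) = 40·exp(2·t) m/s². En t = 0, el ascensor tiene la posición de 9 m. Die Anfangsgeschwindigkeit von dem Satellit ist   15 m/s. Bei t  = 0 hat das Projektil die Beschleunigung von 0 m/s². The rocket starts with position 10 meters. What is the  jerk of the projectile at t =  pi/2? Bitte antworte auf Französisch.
En partant du snap s(t) = 2560·sin(4·t), nous prenons 1 primitive. En intégrant le snap et en utilisant la condition initiale j(0) = -640, nous obtenons j(t) = -640·cos(4·t). Nous avons le jerk j(t) = -640·cos(4·t). En substituant t = pi/2: j(pi/2) = -640.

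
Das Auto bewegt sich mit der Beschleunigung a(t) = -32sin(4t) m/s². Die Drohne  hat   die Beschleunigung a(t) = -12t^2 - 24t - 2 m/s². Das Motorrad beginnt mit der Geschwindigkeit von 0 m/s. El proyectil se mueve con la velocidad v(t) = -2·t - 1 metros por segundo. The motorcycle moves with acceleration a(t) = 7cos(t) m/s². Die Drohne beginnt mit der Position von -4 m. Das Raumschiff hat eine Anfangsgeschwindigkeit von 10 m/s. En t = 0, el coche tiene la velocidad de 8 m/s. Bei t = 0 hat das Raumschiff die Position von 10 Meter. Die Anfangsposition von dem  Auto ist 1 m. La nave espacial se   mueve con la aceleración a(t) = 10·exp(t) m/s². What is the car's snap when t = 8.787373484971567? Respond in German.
Wir müssen unsere Gleichung für die Beschleunigung a(t) = -32·sin(4·t) 2-mal ableiten. Die Ableitung von der Beschleunigung ergibt den Ruck: j(t) = -128·cos(4·t). Durch Ableiten von dem Ruck erhalten wir den Snap: s(t) = 512·sin(4·t). Aus der Gleichung für den Snap s(t) = 512·sin(4·t), setzen wir t = 8.787373484971567 ein und erhalten s = -285.696428789893.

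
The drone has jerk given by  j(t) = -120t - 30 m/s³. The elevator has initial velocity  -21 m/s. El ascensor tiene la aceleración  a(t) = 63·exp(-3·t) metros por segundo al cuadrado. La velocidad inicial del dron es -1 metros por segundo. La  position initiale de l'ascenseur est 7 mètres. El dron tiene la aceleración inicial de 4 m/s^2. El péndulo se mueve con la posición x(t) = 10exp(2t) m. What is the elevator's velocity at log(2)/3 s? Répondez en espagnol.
Para resolver esto, necesitamos tomar 1 antiderivada de nuestra ecuación de la aceleración a(t) = 63·exp(-3·t). Integrando la aceleración y usando la condición inicial v(0) = -21, obtenemos v(t) = -21·exp(-3·t). De la ecuación de la velocidad v(t) = -21·exp(-3·t), sustituimos t = log(2)/3 para obtener v = -21/2.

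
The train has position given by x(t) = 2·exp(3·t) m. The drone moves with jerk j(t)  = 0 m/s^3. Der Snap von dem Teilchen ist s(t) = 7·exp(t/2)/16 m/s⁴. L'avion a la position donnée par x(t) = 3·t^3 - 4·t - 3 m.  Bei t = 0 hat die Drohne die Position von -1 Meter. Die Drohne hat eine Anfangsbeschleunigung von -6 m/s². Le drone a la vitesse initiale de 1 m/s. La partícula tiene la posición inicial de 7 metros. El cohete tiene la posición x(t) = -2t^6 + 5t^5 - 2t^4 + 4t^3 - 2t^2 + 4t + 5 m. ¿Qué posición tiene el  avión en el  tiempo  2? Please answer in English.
We have position x(t) = 3·t^3 - 4·t - 3. Substituting t = 2: x(2) = 13.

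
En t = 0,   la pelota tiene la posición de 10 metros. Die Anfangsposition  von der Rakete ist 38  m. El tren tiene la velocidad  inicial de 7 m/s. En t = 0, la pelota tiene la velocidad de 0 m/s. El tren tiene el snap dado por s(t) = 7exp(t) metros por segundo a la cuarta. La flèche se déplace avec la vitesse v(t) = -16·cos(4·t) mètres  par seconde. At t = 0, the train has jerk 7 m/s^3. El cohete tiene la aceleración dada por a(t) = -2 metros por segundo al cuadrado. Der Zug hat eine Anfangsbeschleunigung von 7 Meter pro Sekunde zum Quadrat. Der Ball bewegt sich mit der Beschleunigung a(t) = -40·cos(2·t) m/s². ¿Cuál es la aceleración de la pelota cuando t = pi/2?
Tenemos la aceleración a(t) = -40·cos(2·t). Sustituyendo t = pi/2: a(pi/2) = 40.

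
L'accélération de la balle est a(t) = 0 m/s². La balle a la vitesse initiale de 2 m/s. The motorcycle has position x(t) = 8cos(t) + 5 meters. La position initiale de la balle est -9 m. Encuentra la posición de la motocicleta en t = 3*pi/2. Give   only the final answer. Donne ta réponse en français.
À t = 3*pi/2, x = 5.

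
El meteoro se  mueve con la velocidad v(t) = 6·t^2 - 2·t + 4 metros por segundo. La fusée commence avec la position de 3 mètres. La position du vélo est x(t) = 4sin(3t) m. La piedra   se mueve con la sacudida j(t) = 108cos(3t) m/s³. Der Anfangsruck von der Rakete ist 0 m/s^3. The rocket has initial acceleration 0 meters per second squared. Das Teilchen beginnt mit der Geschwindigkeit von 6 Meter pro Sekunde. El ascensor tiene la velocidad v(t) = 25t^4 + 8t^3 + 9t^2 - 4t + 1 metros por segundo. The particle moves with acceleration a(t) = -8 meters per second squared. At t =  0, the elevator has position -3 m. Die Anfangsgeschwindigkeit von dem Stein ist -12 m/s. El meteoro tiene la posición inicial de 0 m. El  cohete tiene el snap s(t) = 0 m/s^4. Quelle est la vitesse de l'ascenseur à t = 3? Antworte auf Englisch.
Using v(t) = 25·t^4 + 8·t^3 + 9·t^2 - 4·t + 1 and substituting t = 3, we find v = 2311.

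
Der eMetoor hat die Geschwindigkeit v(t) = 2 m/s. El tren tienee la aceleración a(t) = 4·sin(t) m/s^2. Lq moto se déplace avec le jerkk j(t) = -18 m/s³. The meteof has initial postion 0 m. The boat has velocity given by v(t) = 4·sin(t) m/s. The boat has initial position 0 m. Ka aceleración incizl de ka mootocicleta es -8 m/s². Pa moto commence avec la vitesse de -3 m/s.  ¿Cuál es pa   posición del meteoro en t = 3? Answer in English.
To find the answer, we compute 1 antiderivative of v(t) = 2. The antiderivative of velocity is position. Using x(0) = 0, we get x(t) = 2·t. We have position x(t) = 2·t. Substituting t = 3: x(3) = 6.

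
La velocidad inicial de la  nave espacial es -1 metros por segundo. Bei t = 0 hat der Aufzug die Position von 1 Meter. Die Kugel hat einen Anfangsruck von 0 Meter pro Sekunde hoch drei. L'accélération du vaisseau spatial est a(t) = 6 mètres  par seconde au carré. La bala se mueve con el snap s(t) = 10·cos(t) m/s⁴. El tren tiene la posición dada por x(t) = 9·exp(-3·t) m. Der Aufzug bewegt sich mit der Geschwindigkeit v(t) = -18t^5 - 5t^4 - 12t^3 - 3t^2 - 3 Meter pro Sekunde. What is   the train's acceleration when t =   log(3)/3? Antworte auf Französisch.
Pour résoudre ceci, nous devons prendre 2 dérivées de notre équation de la position x(t) = 9·exp(-3·t). En prenant d/dt de x(t), nous trouvons v(t) = -27·exp(-3·t). En dérivant la vitesse, nous obtenons l'accélération: a(t) = 81·exp(-3·t). En utilisant a(t) = 81·exp(-3·t) et en substituant t = log(3)/3, nous trouvons a = 27.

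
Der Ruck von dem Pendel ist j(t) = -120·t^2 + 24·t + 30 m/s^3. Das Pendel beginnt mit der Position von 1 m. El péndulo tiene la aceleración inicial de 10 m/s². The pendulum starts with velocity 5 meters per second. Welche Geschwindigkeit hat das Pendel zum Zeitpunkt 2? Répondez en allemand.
Um dies zu lösen, müssen wir 2 Integrale unserer Gleichung für den Ruck j(t) = -120·t^2 + 24·t + 30 finden. Die Stammfunktion von dem Ruck, mit a(0) = 10, ergibt die Beschleunigung: a(t) = -40·t^3 + 12·t^2 + 30·t + 10. Die Stammfunktion von der Beschleunigung, mit v(0) = 5, ergibt die Geschwindigkeit: v(t) = -10·t^4 + 4·t^3 + 15·t^2 + 10·t + 5. Aus der Gleichung für die Geschwindigkeit v(t) = -10·t^4 + 4·t^3 + 15·t^2 + 10·t + 5, setzen wir t = 2 ein und erhalten v = -43.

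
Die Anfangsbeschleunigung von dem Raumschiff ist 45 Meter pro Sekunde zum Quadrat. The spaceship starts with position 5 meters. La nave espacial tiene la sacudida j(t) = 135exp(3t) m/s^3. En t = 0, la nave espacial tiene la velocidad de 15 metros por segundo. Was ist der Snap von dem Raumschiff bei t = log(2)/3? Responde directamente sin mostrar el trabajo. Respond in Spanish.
La respuesta es 810.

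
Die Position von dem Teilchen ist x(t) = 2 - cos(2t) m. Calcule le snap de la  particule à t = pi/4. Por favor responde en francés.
En partant de la position x(t) = 2 - cos(2·t), nous prenons 4 dérivées. La dérivée de la position donne la vitesse: v(t) = 2·sin(2·t). En dérivant la vitesse, nous obtenons l'accélération: a(t) = 4·cos(2·t). En prenant d/dt de a(t), nous trouvons j(t) = -8·sin(2·t). En prenant d/dt de j(t), nous trouvons s(t) = -16·cos(2·t). Nous avons le snap s(t) = -16·cos(2·t). En substituant t = pi/4: s(pi/4) = 0.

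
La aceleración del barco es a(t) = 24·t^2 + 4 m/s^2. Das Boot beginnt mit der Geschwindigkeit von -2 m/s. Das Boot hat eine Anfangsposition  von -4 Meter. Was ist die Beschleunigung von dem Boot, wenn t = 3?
Mit a(t) = 24·t^2 + 4 und Einsetzen von t = 3, finden wir a = 220.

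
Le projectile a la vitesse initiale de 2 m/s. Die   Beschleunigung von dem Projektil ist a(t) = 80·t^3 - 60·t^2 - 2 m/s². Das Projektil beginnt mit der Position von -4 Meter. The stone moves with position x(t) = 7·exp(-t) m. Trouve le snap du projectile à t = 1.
Nous devons dériver notre équation de l'accélération a(t) = 80·t^3 - 60·t^2 - 2 2 fois. En dérivant l'accélération, nous obtenons le jerk: j(t) = 240·t^2 - 120·t. En prenant d/dt de j(t), nous trouvons s(t) = 480·t - 120. De l'équation du snap s(t) = 480·t - 120, nous substituons t = 1 pour obtenir s = 360.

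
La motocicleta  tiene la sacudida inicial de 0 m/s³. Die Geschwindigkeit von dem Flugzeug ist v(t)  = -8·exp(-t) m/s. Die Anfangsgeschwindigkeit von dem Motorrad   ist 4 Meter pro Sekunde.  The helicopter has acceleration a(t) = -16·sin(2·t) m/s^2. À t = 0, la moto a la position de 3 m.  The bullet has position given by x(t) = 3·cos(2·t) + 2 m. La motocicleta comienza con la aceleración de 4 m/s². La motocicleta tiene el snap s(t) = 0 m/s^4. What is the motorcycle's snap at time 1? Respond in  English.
We have snap s(t) = 0. Substituting t = 1: s(1) = 0.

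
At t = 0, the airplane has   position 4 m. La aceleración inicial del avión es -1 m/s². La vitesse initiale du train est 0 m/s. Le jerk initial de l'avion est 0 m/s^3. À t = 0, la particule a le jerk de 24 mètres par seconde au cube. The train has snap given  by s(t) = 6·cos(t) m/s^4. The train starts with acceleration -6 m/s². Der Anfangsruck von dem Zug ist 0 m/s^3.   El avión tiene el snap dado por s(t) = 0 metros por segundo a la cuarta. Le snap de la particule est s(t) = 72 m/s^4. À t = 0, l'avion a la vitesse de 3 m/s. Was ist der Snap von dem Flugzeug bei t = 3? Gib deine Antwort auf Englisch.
We have snap s(t) = 0. Substituting t = 3: s(3) = 0.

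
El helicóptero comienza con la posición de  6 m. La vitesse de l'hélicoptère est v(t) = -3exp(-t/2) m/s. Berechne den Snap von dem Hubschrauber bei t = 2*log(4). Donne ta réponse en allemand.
Ausgehend von der Geschwindigkeit v(t) = -3·exp(-t/2), nehmen wir 3 Ableitungen. Mit d/dt von v(t) finden wir a(t) = 3·exp(-t/2)/2. Durch Ableiten von der Beschleunigung erhalten wir den Ruck: j(t) = -3·exp(-t/2)/4. Durch Ableiten von dem Ruck erhalten wir den Snap: s(t) = 3·exp(-t/2)/8. Wir haben den Snap s(t) = 3·exp(-t/2)/8. Durch Einsetzen von t = 2*log(4): s(2*log(4)) = 3/32.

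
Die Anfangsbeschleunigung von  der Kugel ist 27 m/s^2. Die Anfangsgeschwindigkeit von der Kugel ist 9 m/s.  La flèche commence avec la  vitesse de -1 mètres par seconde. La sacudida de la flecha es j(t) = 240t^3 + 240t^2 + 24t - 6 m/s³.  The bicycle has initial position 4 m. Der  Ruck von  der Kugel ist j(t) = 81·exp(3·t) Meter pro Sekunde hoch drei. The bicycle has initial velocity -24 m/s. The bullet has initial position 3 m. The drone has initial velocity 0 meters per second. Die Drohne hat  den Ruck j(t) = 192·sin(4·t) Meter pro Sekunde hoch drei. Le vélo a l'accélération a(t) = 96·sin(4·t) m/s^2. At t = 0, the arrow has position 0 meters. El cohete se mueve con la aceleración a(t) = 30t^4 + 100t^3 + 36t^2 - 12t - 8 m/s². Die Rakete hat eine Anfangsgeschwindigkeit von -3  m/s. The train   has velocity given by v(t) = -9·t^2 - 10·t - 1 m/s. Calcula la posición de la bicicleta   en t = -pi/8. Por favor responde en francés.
En partant de l'accélération a(t) = 96·sin(4·t), nous prenons 2 primitives. La primitive de l'accélération, avec v(0) = -24, donne la vitesse: v(t) = -24·cos(4·t). En intégrant la vitesse et en utilisant la condition initiale x(0) = 4, nous obtenons x(t) = 4 - 6·sin(4·t). De l'équation de la position x(t) = 4 - 6·sin(4·t), nous substituons t = -pi/8 pour obtenir x = 10.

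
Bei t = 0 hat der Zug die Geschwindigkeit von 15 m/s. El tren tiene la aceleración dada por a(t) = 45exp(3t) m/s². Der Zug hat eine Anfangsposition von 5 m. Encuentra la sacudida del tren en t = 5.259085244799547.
Para resolver esto, necesitamos tomar 1 derivada de nuestra ecuación de la aceleración a(t) = 45·exp(3·t). Tomando d/dt de a(t), encontramos j(t) = 135·exp(3·t). Usando j(t) = 135·exp(3·t) y sustituyendo t = 5.259085244799547, encontramos j = 960083207.200226.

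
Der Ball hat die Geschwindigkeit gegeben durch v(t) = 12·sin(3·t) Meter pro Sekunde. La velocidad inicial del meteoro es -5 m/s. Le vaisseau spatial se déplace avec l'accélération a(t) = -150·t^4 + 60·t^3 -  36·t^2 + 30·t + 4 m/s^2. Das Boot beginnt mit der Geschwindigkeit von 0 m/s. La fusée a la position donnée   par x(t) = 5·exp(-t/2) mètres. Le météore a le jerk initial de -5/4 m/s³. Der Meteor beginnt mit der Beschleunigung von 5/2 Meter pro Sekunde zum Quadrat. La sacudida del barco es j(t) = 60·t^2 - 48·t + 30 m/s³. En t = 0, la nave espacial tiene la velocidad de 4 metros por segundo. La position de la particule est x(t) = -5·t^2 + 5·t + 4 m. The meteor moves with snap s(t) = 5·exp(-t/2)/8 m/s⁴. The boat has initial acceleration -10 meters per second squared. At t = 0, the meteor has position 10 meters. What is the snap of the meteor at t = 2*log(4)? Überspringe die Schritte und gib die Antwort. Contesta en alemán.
Die Antwort ist 5/32.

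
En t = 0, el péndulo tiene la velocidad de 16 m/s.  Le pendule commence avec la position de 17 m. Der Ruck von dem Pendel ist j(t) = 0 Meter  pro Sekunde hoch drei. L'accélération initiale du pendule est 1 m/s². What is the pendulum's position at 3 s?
Starting from jerk j(t) = 0, we take 3 antiderivatives. Finding the antiderivative of j(t) and using a(0) = 1: a(t) = 1. Finding the antiderivative of a(t) and using v(0) = 16: v(t) = t + 16. Finding the antiderivative of v(t) and using x(0) = 17: x(t) = t^2/2 + 16·t + 17. Using x(t) = t^2/2 + 16·t + 17 and substituting t = 3, we find x = 139/2.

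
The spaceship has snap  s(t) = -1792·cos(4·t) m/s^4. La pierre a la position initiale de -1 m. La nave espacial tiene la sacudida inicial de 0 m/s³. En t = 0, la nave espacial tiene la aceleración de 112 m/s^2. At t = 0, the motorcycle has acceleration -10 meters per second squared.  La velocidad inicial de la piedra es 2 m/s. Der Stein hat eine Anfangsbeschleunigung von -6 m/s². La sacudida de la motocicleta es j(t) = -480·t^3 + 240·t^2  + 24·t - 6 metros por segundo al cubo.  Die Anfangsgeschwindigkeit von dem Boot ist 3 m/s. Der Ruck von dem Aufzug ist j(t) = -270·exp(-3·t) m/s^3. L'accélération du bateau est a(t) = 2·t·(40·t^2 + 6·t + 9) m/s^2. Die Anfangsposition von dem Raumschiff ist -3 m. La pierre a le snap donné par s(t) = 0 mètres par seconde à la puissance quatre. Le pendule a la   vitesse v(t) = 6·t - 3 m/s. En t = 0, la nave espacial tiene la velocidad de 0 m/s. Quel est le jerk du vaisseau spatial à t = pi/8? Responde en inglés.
To find the answer, we compute 1 integral of s(t) = -1792·cos(4·t). The antiderivative of snap, with j(0) = 0, gives jerk: j(t) = -448·sin(4·t). Using j(t) = -448·sin(4·t) and substituting t = pi/8, we find j = -448.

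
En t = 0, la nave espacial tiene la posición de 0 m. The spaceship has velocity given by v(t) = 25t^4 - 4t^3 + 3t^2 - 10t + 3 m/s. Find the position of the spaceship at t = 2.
To solve this, we need to take 1 integral of our velocity equation v(t) = 25·t^4 - 4·t^3 + 3·t^2 - 10·t + 3. The antiderivative of velocity, with x(0) = 0, gives position: x(t) = 5·t^5 - t^4 + t^3 - 5·t^2 + 3·t. From the given position equation x(t) = 5·t^5 - t^4 + t^3 - 5·t^2 + 3·t, we substitute t = 2 to get x = 138.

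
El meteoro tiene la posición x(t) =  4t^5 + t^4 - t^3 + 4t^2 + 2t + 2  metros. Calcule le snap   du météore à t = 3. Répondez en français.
Nous devons dériver notre équation de la position x(t) = 4·t^5 + t^4 - t^3 + 4·t^2 + 2·t + 2 4 fois. En prenant d/dt de x(t), nous trouvons v(t) = 20·t^4 + 4·t^3 - 3·t^2 + 8·t + 2. La dérivée de la vitesse donne l'accélération: a(t) = 80·t^3 + 12·t^2 - 6·t + 8. En prenant d/dt de a(t), nous trouvons j(t) = 240·t^2 + 24·t - 6. En dérivant le jerk, nous obtenons le snap: s(t) = 480·t + 24. Nous avons le snap s(t) = 480·t + 24. En substituant t = 3: s(3) = 1464.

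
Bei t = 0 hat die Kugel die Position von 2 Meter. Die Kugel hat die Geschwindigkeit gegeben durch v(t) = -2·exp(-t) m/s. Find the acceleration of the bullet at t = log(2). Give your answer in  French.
En partant de la vitesse v(t) = -2·exp(-t), nous prenons 1 dérivée. En prenant d/dt de v(t), nous trouvons a(t) = 2·exp(-t). Nous avons l'accélération a(t) = 2·exp(-t). En substituant t = log(2): a(log(2)) = 1.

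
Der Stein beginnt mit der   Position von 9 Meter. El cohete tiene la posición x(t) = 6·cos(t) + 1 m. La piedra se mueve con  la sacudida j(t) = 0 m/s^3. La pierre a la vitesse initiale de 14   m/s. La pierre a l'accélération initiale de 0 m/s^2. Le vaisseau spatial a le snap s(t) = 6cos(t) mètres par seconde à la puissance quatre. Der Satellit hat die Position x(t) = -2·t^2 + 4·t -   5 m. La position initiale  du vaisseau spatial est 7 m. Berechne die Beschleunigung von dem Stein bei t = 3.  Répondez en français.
Nous devons intégrer notre équation du jerk j(t) = 0 1 fois. L'intégrale du jerk est l'accélération. En utilisant a(0) = 0, nous obtenons a(t) = 0. En utilisant a(t) = 0 et en substituant t = 3, nous trouvons a = 0.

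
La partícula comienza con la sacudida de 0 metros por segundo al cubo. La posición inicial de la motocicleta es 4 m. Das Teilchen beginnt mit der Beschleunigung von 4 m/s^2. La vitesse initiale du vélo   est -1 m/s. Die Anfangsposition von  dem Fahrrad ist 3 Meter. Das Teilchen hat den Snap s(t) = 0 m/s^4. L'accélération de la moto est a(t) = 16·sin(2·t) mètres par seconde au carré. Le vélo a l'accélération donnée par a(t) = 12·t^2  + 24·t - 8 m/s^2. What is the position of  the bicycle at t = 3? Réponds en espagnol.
Necesitamos integrar nuestra ecuación de la aceleración a(t) = 12·t^2 + 24·t - 8 2 veces. La antiderivada de la aceleración, con v(0) = -1, da la velocidad: v(t) = 4·t^3 + 12·t^2 - 8·t - 1. Integrando la velocidad y usando la condición inicial x(0) = 3, obtenemos x(t) = t^4 + 4·t^3 - 4·t^2 - t + 3. Tenemos la posición x(t) = t^4 + 4·t^3 - 4·t^2 - t + 3. Sustituyendo t = 3: x(3) = 153.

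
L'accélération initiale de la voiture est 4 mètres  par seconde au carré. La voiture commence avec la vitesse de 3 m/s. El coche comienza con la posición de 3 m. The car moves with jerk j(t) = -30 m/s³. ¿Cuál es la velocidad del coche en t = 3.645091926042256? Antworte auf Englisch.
We need to integrate our jerk equation j(t) = -30 2 times. The antiderivative of jerk is acceleration. Using a(0) = 4, we get a(t) = 4 - 30·t. Integrating acceleration and using the initial condition v(0) = 3, we get v(t) = -15·t^2 + 4·t + 3. We have velocity v(t) = -15·t^2 + 4·t + 3. Substituting t = 3.645091926042256: v(3.645091926042256) = -181.720059535308.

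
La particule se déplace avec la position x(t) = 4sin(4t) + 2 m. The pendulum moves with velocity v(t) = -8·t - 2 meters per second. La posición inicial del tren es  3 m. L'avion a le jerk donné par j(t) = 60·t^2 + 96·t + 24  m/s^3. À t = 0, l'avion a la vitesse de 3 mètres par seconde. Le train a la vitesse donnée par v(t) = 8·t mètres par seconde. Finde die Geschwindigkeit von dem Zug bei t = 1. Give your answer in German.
Mit v(t) = 8·t und Einsetzen von t = 1, finden wir v = 8.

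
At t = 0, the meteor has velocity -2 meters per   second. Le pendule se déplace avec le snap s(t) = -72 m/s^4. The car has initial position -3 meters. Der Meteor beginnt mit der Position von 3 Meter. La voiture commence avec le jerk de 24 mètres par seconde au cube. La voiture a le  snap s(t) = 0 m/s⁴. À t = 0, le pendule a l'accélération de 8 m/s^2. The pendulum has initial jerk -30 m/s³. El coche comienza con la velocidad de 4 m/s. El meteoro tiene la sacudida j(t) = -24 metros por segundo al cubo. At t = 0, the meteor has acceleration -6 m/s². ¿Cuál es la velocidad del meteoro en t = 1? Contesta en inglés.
We must find the antiderivative of our jerk equation j(t) = -24 2 times. The integral of jerk is acceleration. Using a(0) = -6, we get a(t) = -24·t - 6. Finding the integral of a(t) and using v(0) = -2: v(t) = -12·t^2 - 6·t - 2. From the given velocity equation v(t) = -12·t^2 - 6·t - 2, we substitute t = 1 to get v = -20.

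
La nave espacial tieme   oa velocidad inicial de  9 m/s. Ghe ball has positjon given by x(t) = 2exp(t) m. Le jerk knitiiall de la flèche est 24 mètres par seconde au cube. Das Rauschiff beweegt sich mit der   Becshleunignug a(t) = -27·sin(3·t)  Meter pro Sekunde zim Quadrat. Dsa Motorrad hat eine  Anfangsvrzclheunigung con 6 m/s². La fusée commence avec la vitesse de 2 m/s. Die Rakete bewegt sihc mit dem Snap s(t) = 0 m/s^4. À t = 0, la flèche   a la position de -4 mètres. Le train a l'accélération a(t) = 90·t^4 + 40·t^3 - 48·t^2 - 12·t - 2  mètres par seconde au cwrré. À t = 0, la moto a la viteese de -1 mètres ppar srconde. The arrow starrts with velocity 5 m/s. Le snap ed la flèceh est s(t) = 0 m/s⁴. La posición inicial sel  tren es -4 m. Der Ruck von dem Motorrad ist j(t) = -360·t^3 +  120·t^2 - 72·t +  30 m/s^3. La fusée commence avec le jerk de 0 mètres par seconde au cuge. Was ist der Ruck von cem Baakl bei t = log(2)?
Um dies zu lösen, müssen wir 3 Ableitungen unserer Gleichung für die Position x(t) = 2·exp(t) nehmen. Durch Ableiten von der Position erhalten wir die Geschwindigkeit: v(t) = 2·exp(t). Die Ableitung von der Geschwindigkeit ergibt die Beschleunigung: a(t) = 2·exp(t). Durch Ableiten von der Beschleunigung erhalten wir den Ruck: j(t) = 2·exp(t). Aus der Gleichung für den Ruck j(t) = 2·exp(t), setzen wir t = log(2) ein und erhalten j = 4.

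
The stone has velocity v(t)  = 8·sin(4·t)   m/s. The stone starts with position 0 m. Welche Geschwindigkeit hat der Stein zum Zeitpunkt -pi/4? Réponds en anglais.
Using v(t) = 8·sin(4·t) and substituting t = -pi/4, we find v = 0.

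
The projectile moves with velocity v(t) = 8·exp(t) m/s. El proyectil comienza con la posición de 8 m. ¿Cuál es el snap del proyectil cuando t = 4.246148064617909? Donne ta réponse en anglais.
Starting from velocity v(t) = 8·exp(t), we take 3 derivatives. The derivative of velocity gives acceleration: a(t) = 8·exp(t). The derivative of acceleration gives jerk: j(t) = 8·exp(t). Taking d/dt of j(t), we find s(t) = 8·exp(t). From the given snap equation s(t) = 8·exp(t), we substitute t = 4.246148064617909 to get s = 558.687122019917.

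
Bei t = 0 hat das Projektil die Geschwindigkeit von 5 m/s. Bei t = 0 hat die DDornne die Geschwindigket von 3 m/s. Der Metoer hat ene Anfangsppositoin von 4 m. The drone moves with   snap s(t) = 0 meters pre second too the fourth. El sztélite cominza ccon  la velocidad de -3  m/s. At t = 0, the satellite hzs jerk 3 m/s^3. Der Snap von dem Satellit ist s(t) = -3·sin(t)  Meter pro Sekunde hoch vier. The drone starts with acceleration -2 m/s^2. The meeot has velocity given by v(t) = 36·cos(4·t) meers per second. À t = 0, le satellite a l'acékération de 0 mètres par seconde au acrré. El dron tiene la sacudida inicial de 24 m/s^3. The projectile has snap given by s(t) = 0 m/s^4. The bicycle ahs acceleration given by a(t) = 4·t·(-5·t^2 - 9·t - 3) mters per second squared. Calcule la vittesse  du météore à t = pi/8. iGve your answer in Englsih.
From the given velocity equation v(t) = 36·cos(4·t), we substitute t = pi/8 to get v = 0.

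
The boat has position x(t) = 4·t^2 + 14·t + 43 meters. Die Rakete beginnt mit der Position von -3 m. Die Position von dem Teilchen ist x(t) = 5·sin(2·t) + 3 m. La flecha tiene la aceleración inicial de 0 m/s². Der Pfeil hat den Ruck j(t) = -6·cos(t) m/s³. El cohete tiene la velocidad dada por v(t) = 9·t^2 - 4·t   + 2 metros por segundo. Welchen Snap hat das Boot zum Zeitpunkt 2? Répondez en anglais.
We must differentiate our position equation x(t) = 4·t^2 + 14·t + 43 4 times. Taking d/dt of x(t), we find v(t) = 8·t + 14. The derivative of velocity gives acceleration: a(t) = 8. Taking d/dt of a(t), we find j(t) = 0. The derivative of jerk gives snap: s(t) = 0. Using s(t) = 0 and substituting t = 2, we find s = 0.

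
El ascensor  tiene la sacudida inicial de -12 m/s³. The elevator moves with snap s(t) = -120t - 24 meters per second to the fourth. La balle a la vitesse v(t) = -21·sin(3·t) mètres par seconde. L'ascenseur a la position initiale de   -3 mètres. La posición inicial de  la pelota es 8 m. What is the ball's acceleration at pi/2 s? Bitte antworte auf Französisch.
Nous devons dériver notre équation de la vitesse v(t) = -21·sin(3·t) 1 fois. En dérivant la vitesse, nous obtenons l'accélération: a(t) = -63·cos(3·t). En utilisant a(t) = -63·cos(3·t) et en substituant t = pi/2, nous trouvons a = 0.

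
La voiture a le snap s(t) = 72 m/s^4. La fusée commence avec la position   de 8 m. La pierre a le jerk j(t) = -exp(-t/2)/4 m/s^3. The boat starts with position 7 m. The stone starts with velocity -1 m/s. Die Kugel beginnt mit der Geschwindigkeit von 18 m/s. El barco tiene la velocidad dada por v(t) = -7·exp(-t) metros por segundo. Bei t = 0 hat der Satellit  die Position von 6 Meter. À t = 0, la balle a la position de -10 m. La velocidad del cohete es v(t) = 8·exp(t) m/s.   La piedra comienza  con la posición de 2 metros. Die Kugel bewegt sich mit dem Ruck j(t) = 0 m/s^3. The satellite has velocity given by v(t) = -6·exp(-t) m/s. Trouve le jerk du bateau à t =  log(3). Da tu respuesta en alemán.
Ausgehend von der Geschwindigkeit v(t) = -7·exp(-t), nehmen wir 2 Ableitungen. Mit d/dt von v(t) finden wir a(t) = 7·exp(-t). Durch Ableiten von der Beschleunigung erhalten wir den Ruck: j(t) = -7·exp(-t). Mit j(t) = -7·exp(-t) und Einsetzen von t = log(3), finden wir j = -7/3.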